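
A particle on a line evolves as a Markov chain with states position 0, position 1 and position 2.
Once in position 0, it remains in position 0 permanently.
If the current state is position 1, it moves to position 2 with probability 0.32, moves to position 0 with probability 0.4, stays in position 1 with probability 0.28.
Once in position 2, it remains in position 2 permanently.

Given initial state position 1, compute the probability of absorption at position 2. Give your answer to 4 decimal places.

Let h(s) be the probability of absorption at position 2 starting from transient state s. Then h(position 2) = 1 and h(position 0) = 0. By first-step analysis:
h(position 1) = 0.4·0 + 0.28·h(position 1) + 0.32·1
Solving: h(position 1) = 0.4444.
Starting from position 1, the probability is 0.4444.

0.4444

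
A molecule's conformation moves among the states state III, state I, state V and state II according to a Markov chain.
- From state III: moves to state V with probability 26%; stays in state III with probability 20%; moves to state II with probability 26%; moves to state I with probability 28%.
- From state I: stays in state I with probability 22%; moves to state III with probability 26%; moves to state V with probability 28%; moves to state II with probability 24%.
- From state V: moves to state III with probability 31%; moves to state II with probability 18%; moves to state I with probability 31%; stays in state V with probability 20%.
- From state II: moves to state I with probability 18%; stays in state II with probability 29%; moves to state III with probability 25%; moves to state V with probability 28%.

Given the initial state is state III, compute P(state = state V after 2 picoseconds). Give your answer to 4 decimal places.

Propagate the distribution vector 2 picoseconds from state III.
After 0 picoseconds: (1.0000, 0.0000, 0.0000, 0.0000)
After 1 picosecond: (0.2000, 0.2800, 0.2600, 0.2600)
After 2 picoseconds: (0.2584, 0.2450, 0.2552, 0.2414)
P(in state V after 2 picoseconds) = 0.2552

0.2552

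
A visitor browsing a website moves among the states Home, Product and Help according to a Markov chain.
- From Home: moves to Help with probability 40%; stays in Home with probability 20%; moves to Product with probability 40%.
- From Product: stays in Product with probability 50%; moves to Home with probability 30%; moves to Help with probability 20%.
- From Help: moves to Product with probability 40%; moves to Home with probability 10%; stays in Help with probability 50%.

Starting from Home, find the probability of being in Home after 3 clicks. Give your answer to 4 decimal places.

0.2080

Propagate the distribution vector 3 clicks from Home.
After 0 clicks: (1.0000, 0.0000, 0.0000)
After 1 click: (0.2000, 0.4000, 0.4000)
After 2 clicks: (0.2000, 0.4400, 0.3600)
After 3 clicks: (0.2080, 0.4440, 0.3480)
P(in Home after 3 clicks) = 0.2080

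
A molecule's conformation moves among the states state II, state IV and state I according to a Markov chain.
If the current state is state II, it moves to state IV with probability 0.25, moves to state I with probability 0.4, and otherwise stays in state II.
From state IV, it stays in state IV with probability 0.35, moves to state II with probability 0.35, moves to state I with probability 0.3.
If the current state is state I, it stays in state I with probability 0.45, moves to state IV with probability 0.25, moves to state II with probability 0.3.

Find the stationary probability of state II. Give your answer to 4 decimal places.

0.3304

Let the stationary distribution be π with π = πP and π_1 + π_2 + π_3 = 1.
π_1 = 0.35·π_1 + 0.35·π_2 + 0.3·π_3
π_2 = 0.25·π_1 + 0.35·π_2 + 0.25·π_3
Solving with the normalization constraint gives π = (0.3304, 0.2778, 0.3918).
So the stationary probability of state II is 0.3304.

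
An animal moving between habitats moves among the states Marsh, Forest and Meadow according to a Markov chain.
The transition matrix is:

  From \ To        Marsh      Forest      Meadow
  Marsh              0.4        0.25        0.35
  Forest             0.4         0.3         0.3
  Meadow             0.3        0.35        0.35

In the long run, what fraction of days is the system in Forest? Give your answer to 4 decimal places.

0.2984

Let the stationary distribution be π with π = πP and π_1 + π_2 + π_3 = 1.
π_1 = 0.4·π_1 + 0.4·π_2 + 0.3·π_3
π_2 = 0.25·π_1 + 0.3·π_2 + 0.35·π_3
Solving with the normalization constraint gives π = (0.3665, 0.2984, 0.3351).
So the stationary probability of Forest is 0.2984.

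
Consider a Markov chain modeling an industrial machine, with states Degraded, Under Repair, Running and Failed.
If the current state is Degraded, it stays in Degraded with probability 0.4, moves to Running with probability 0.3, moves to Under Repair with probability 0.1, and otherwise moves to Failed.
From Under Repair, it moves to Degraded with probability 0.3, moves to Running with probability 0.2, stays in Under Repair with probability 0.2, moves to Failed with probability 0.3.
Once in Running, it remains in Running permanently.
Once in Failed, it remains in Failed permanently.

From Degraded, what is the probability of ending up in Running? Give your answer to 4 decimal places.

Let h(s) be the probability of absorption at Running starting from transient state s. Then h(Running) = 1 and h(Failed) = 0. By first-step analysis:
h(Degraded) = 0.4·h(Degraded) + 0.1·h(Under Repair) + 0.3·1 + 0.2·0
h(Under Repair) = 0.3·h(Degraded) + 0.2·h(Under Repair) + 0.2·1 + 0.3·0
Solving: h(Degraded) = 0.5778, h(Under Repair) = 0.4667.
Starting from Degraded, the probability is 0.5778.

0.5778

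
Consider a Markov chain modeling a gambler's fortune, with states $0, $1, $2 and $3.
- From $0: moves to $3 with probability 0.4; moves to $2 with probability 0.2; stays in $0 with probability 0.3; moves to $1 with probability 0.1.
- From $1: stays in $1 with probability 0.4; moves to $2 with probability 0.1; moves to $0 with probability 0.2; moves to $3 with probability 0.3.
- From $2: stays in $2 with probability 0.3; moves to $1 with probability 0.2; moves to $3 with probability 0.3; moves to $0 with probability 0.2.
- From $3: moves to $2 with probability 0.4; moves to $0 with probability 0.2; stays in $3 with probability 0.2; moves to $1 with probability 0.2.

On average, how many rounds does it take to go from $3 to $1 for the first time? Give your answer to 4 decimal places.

5.6250

Let t(s) be the expected number of rounds to first reach $1 from state s, with t($1) = 0. Conditioning on the first round:
t($0) = 1 + 0.3·t($0) + 0.2·t($2) + 0.4·t($3)
t($2) = 1 + 0.2·t($0) + 0.3·t($2) + 0.3·t($3)
t($3) = 1 + 0.2·t($0) + 0.4·t($2) + 0.2·t($3)
Solving: t($0) = 6.2500, t($2) = 5.6250, t($3) = 5.6250.
Expected rounds from $3 to $1: 5.6250.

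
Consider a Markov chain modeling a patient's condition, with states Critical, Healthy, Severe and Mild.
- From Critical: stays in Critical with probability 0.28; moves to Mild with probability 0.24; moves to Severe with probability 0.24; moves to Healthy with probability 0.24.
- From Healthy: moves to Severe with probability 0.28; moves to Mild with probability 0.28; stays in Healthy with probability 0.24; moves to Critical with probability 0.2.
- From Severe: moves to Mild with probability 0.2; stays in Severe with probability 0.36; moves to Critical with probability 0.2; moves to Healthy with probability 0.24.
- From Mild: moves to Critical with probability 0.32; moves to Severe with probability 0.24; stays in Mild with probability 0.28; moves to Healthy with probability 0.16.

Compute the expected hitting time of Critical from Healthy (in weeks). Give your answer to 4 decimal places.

Let t(s) be the expected number of weeks to first reach Critical from state s, with t(Critical) = 0. Conditioning on the first week:
t(Healthy) = 1 + 0.24·t(Healthy) + 0.28·t(Severe) + 0.28·t(Mild)
t(Severe) = 1 + 0.24·t(Healthy) + 0.36·t(Severe) + 0.2·t(Mild)
t(Mild) = 1 + 0.16·t(Healthy) + 0.24·t(Severe) + 0.28·t(Mild)
Solving: t(Healthy) = 4.3330, t(Severe) = 4.3784, t(Mild) = 3.8113.
Expected weeks from Healthy to Critical: 4.3330.

4.3330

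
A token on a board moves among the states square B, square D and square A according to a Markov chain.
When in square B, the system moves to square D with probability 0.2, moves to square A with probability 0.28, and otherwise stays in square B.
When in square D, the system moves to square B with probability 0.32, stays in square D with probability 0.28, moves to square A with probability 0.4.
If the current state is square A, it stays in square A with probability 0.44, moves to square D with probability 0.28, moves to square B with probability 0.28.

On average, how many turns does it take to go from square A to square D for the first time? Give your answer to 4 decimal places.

3.9916

Let t(s) be the expected number of turns to first reach square D from state s, with t(square D) = 0. Conditioning on the first turn:
t(square B) = 1 + 0.52·t(square B) + 0.28·t(square A)
t(square A) = 1 + 0.28·t(square B) + 0.44·t(square A)
Solving: t(square B) = 4.4118, t(square A) = 3.9916.
Expected turns from square A to square D: 3.9916.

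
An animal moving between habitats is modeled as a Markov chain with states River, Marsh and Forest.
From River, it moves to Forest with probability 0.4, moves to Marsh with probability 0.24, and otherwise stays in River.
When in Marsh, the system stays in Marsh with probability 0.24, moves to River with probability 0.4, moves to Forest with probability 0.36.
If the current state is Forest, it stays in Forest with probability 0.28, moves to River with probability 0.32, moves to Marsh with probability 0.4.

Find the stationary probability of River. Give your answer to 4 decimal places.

Let the stationary distribution be π with π = πP and π_1 + π_2 + π_3 = 1.
π_1 = 0.36·π_1 + 0.4·π_2 + 0.32·π_3
π_2 = 0.24·π_1 + 0.24·π_2 + 0.4·π_3
Solving with the normalization constraint gives π = (0.3580, 0.2955, 0.3466).
So the stationary probability of River is 0.3580.

0.3580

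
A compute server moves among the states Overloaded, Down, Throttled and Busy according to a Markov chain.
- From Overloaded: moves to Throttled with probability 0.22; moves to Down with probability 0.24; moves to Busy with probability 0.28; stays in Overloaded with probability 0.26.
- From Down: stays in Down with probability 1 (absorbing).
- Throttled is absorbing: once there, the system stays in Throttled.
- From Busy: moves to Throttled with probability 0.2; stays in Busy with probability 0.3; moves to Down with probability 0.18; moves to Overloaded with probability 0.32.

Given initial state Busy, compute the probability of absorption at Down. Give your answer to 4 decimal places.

0.4902

Let h(s) be the probability of absorption at Down starting from transient state s. Then h(Down) = 1 and h(Throttled) = 0. By first-step analysis:
h(Overloaded) = 0.26·h(Overloaded) + 0.24·1 + 0.22·0 + 0.28·h(Busy)
h(Busy) = 0.32·h(Overloaded) + 0.18·1 + 0.2·0 + 0.3·h(Busy)
Solving: h(Overloaded) = 0.5098, h(Busy) = 0.4902.
Starting from Busy, the probability is 0.4902.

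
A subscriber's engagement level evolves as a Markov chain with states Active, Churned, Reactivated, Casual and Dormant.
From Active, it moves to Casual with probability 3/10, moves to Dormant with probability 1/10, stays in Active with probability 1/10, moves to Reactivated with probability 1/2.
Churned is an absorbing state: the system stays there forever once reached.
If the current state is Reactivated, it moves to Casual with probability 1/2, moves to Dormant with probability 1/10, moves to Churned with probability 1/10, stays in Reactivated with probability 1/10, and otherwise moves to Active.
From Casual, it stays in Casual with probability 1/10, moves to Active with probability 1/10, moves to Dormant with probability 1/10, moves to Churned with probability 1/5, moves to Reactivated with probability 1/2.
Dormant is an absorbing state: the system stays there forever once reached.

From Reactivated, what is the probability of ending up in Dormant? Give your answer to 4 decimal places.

0.4578

Let h(s) be the probability of absorption at Dormant starting from transient state s. Then h(Dormant) = 1 and h(Churned) = 0. By first-step analysis:
h(Active) = 0.1·h(Active) + 0.5·h(Reactivated) + 0.3·h(Casual) + 0.1·1
h(Reactivated) = 0.2·h(Active) + 0.1·0 + 0.1·h(Reactivated) + 0.5·h(Casual) + 0.1·1
h(Casual) = 0.1·h(Active) + 0.2·0 + 0.5·h(Reactivated) + 0.1·h(Casual) + 0.1·1
Solving: h(Active) = 0.5060, h(Reactivated) = 0.4578, h(Casual) = 0.4217.
Starting from Reactivated, the probability is 0.4578.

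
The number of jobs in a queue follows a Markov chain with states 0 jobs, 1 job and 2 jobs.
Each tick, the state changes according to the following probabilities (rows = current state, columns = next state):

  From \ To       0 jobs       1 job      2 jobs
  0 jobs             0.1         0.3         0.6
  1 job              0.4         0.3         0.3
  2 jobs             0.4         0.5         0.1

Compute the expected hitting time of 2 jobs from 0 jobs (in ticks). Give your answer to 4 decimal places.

Let t(s) be the expected number of ticks to first reach 2 jobs from state s, with t(2 jobs) = 0. Conditioning on the first tick:
t(0 jobs) = 1 + 0.1·t(0 jobs) + 0.3·t(1 job)
t(1 job) = 1 + 0.4·t(0 jobs) + 0.3·t(1 job)
Solving: t(0 jobs) = 1.9608, t(1 job) = 2.5490.
Expected ticks from 0 jobs to 2 jobs: 1.9608.

1.9608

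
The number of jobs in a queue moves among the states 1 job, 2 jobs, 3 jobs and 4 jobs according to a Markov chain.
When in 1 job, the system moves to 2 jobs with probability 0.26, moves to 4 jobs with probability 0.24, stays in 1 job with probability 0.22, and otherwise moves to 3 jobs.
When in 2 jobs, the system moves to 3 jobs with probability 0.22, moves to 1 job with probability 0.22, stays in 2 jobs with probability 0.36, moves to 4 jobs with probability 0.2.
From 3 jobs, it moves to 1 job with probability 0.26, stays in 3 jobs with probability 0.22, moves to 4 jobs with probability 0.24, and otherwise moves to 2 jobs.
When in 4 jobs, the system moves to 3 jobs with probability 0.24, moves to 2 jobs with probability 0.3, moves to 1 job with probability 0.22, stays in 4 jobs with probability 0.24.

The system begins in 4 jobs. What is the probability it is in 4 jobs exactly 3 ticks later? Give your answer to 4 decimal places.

Propagate the distribution vector 3 ticks from 4 jobs.
After 0 ticks: (0.0000, 0.0000, 0.0000, 1.0000)
After 1 tick: (0.2200, 0.3000, 0.2400, 0.2400)
After 2 ticks: (0.2296, 0.3044, 0.2380, 0.2280)
After 3 ticks: (0.2295, 0.3043, 0.2383, 0.2278)
P(in 4 jobs after 3 ticks) = 0.2278

0.2278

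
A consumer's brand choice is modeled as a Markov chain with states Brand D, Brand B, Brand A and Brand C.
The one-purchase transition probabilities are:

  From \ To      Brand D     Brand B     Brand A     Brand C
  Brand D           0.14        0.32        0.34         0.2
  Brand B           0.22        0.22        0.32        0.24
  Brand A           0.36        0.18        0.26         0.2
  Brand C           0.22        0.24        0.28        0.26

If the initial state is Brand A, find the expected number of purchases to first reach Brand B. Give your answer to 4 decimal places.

Let t(s) be the expected number of purchases to first reach Brand B from state s, with t(Brand B) = 0. Conditioning on the first purchase:
t(Brand D) = 1 + 0.14·t(Brand D) + 0.34·t(Brand A) + 0.2·t(Brand C)
t(Brand A) = 1 + 0.36·t(Brand D) + 0.26·t(Brand A) + 0.2·t(Brand C)
t(Brand C) = 1 + 0.22·t(Brand D) + 0.28·t(Brand A) + 0.26·t(Brand C)
Solving: t(Brand D) = 3.8379, t(Brand A) = 4.3354, t(Brand C) = 4.1328.
Expected purchases from Brand A to Brand B: 4.3354.

4.3354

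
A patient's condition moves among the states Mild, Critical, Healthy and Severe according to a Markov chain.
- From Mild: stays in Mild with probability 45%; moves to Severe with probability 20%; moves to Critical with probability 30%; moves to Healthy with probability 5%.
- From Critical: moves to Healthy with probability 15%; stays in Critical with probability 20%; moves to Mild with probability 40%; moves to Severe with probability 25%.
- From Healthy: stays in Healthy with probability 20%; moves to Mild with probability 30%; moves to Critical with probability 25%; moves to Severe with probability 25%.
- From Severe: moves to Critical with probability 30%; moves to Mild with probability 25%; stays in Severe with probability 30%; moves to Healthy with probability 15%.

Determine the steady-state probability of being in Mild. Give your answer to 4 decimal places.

0.3701

Let the stationary distribution be π with π = πP and π_1 + π_2 + π_3 + π_4 = 1.
π_1 = 0.45·π_1 + 0.4·π_2 + 0.3·π_3 + 0.25·π_4
π_2 = 0.3·π_1 + 0.2·π_2 + 0.25·π_3 + 0.3·π_4
π_3 = 0.05·π_1 + 0.15·π_2 + 0.2·π_3 + 0.15·π_4
Solving with the normalization constraint gives π = (0.3701, 0.2673, 0.1189, 0.2437).
So the stationary probability of Mild is 0.3701.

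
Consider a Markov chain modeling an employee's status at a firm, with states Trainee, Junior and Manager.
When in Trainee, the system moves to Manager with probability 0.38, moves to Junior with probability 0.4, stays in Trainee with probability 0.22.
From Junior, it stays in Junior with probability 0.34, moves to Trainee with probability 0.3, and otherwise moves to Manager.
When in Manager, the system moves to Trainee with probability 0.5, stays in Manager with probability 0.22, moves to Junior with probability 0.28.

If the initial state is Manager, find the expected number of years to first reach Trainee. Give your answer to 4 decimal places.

Let t(s) be the expected number of years to first reach Trainee from state s, with t(Trainee) = 0. Conditioning on the first year:
t(Junior) = 1 + 0.34·t(Junior) + 0.36·t(Manager)
t(Manager) = 1 + 0.28·t(Junior) + 0.22·t(Manager)
Solving: t(Junior) = 2.7536, t(Manager) = 2.2705.
Expected years from Manager to Trainee: 2.2705.

2.2705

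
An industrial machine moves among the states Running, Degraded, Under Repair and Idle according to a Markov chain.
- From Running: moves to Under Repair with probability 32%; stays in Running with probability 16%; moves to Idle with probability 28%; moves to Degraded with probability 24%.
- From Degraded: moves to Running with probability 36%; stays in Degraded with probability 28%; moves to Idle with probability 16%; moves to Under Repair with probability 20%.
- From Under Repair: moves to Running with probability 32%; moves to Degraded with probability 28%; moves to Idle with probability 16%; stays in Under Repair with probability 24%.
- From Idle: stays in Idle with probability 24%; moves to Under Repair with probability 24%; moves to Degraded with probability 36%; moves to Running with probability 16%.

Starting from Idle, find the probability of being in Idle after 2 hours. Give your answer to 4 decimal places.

0.1984

Propagate the distribution vector 2 hours from Idle.
After 0 hours: (0.0000, 0.0000, 0.0000, 1.0000)
After 1 hour: (0.1600, 0.3600, 0.2400, 0.2400)
After 2 hours: (0.2704, 0.2928, 0.2384, 0.1984)
P(in Idle after 2 hours) = 0.1984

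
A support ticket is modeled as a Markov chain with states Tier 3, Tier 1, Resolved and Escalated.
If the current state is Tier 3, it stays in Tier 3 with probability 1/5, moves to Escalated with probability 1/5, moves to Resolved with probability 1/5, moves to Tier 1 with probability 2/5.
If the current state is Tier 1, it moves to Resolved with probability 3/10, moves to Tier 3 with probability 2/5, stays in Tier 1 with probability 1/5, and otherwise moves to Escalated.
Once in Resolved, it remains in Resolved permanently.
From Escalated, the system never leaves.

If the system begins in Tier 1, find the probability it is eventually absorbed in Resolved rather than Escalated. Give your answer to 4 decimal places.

0.6667

Let h(s) be the probability of absorption at Resolved starting from transient state s. Then h(Resolved) = 1 and h(Escalated) = 0. By first-step analysis:
h(Tier 3) = 0.2·h(Tier 3) + 0.4·h(Tier 1) + 0.2·1 + 0.2·0
h(Tier 1) = 0.4·h(Tier 3) + 0.2·h(Tier 1) + 0.3·1 + 0.1·0
Solving: h(Tier 3) = 0.5833, h(Tier 1) = 0.6667.
Starting from Tier 1, the probability is 0.6667.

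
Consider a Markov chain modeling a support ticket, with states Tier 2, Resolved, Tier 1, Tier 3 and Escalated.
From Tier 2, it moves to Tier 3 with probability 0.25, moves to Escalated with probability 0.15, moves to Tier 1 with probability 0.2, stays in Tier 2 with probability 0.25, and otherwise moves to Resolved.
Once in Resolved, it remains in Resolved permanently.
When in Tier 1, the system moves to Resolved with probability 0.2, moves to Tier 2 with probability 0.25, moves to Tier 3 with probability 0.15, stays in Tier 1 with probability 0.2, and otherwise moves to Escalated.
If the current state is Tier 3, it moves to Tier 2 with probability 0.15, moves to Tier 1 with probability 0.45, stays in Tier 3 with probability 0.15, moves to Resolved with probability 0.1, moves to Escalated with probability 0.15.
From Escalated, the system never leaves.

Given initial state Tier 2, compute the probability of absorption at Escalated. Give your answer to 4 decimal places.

Let h(s) be the probability of absorption at Escalated starting from transient state s. Then h(Escalated) = 1 and h(Resolved) = 0. By first-step analysis:
h(Tier 2) = 0.25·h(Tier 2) + 0.15·0 + 0.2·h(Tier 1) + 0.25·h(Tier 3) + 0.15·1
h(Tier 1) = 0.25·h(Tier 2) + 0.2·0 + 0.2·h(Tier 1) + 0.15·h(Tier 3) + 0.2·1
h(Tier 3) = 0.15·h(Tier 2) + 0.1·0 + 0.45·h(Tier 1) + 0.15·h(Tier 3) + 0.15·1
Solving: h(Tier 2) = 0.5162, h(Tier 1) = 0.5124, h(Tier 3) = 0.5388.
Starting from Tier 2, the probability is 0.5162.

0.5162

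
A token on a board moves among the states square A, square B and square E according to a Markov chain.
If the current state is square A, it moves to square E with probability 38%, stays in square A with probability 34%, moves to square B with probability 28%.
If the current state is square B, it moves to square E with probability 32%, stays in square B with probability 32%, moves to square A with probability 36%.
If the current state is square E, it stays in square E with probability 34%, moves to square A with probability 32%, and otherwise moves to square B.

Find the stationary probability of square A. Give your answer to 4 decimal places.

0.3393

Let the stationary distribution be π with π = πP and π_1 + π_2 + π_3 = 1.
π_1 = 0.34·π_1 + 0.36·π_2 + 0.32·π_3
π_2 = 0.28·π_1 + 0.32·π_2 + 0.34·π_3
Solving with the normalization constraint gives π = (0.3393, 0.3134, 0.3473).
So the stationary probability of square A is 0.3393.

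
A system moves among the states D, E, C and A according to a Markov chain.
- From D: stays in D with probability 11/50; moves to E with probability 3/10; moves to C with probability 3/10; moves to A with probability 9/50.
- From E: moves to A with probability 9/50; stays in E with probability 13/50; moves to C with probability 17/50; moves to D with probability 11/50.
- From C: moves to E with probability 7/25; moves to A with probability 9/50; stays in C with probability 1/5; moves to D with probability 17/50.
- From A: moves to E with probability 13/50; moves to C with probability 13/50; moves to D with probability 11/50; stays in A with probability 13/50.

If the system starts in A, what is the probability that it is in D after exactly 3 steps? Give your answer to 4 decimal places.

0.2529

Propagate the distribution vector 3 steps from A.
After 0 steps: (0.0000, 0.0000, 0.0000, 1.0000)
After 1 step: (0.2200, 0.2600, 0.2600, 0.2600)
After 2 steps: (0.2512, 0.2740, 0.2740, 0.2008)
After 3 steps: (0.2529, 0.2755, 0.2755, 0.1961)
P(in D after 3 steps) = 0.2529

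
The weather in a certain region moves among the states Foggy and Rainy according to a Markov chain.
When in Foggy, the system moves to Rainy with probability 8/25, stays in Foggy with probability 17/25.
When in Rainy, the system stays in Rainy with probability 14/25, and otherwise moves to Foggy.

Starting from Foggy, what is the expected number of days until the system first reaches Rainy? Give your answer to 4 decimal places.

Let t(s) be the expected number of days to first reach Rainy from state s, with t(Rainy) = 0. Conditioning on the first day:
t(Foggy) = 1 + 0.68·t(Foggy)
Solving: t(Foggy) = 3.1250.
Expected days from Foggy to Rainy: 3.1250.

3.1250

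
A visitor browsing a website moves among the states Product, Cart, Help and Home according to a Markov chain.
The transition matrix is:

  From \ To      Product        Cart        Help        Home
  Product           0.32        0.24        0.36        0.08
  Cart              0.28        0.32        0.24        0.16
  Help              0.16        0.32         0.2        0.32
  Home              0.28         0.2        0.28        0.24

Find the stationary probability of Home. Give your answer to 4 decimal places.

Let the stationary distribution be π with π = πP and π_1 + π_2 + π_3 + π_4 = 1.
π_1 = 0.32·π_1 + 0.28·π_2 + 0.16·π_3 + 0.28·π_4
π_2 = 0.24·π_1 + 0.32·π_2 + 0.32·π_3 + 0.2·π_4
π_3 = 0.36·π_1 + 0.24·π_2 + 0.2·π_3 + 0.28·π_4
Solving with the normalization constraint gives π = (0.2581, 0.2756, 0.2682, 0.1981).
So the stationary probability of Home is 0.1981.

0.1981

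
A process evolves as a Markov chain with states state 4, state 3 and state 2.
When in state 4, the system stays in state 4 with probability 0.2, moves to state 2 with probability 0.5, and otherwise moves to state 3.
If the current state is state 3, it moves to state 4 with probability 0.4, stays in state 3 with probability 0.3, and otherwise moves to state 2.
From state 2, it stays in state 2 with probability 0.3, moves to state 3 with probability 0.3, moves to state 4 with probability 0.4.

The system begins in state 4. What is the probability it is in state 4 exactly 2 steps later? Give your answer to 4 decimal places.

Sum over the intermediate state after 1 step:
P = P(state 4→state 4)·P(state 4→state 4) + P(state 4→state 3)·P(state 3→state 4) + P(state 4→state 2)·P(state 2→state 4)
  = 0.2×0.2 + 0.3×0.4 + 0.5×0.4
  = 0.0400 + 0.1200 + 0.2000 = 0.3600

0.3600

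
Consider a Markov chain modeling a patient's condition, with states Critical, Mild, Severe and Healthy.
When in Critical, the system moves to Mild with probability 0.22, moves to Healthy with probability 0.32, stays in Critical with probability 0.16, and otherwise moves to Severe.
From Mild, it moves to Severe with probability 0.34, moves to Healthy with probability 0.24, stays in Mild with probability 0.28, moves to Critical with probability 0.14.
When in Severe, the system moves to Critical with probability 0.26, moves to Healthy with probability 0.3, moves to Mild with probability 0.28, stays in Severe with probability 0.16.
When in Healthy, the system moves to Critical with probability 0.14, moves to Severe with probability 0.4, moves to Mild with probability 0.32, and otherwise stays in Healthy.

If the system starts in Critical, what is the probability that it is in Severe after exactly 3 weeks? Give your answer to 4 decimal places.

Propagate the distribution vector 3 weeks from Critical.
After 0 weeks: (1.0000, 0.0000, 0.0000, 0.0000)
After 1 week: (0.1600, 0.2200, 0.3000, 0.3200)
After 2 weeks: (0.1792, 0.2832, 0.2988, 0.2388)
After 3 weeks: (0.1794, 0.2788, 0.2934, 0.2484)
P(in Severe after 3 weeks) = 0.2934

0.2934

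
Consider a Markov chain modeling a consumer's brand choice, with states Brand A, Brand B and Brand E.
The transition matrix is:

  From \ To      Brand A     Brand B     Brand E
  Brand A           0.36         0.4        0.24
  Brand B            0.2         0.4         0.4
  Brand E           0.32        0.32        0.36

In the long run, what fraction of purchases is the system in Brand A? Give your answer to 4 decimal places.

0.2867

Let the stationary distribution be π with π = πP and π_1 + π_2 + π_3 = 1.
π_1 = 0.36·π_1 + 0.2·π_2 + 0.32·π_3
π_2 = 0.4·π_1 + 0.4·π_2 + 0.32·π_3
Solving with the normalization constraint gives π = (0.2867, 0.3728, 0.3405).
So the stationary probability of Brand A is 0.2867.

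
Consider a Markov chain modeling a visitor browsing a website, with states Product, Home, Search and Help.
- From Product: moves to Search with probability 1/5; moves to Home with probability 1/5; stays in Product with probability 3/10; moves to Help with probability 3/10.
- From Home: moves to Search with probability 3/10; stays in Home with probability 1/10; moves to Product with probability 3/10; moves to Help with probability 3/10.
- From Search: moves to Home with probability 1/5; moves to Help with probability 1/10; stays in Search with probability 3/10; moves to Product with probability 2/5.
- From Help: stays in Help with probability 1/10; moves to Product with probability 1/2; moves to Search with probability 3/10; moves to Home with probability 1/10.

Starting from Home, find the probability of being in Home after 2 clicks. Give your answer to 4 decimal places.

0.1600

Propagate the distribution vector 2 clicks from Home.
After 0 clicks: (0.0000, 1.0000, 0.0000, 0.0000)
After 1 click: (0.3000, 0.1000, 0.3000, 0.3000)
After 2 clicks: (0.3900, 0.1600, 0.2700, 0.1800)
P(in Home after 2 clicks) = 0.1600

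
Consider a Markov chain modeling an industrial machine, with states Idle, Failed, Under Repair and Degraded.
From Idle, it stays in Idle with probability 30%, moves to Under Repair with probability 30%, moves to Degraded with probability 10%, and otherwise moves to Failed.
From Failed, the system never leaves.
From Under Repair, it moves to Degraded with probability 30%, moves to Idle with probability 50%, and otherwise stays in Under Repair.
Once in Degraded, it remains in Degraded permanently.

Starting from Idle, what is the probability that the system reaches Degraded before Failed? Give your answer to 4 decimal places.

0.4146

Let h(s) be the probability of absorption at Degraded starting from transient state s. Then h(Degraded) = 1 and h(Failed) = 0. By first-step analysis:
h(Idle) = 0.3·h(Idle) + 0.3·0 + 0.3·h(Under Repair) + 0.1·1
h(Under Repair) = 0.5·h(Idle) + 0.2·h(Under Repair) + 0.3·1
Solving: h(Idle) = 0.4146, h(Under Repair) = 0.6341.
Starting from Idle, the probability is 0.4146.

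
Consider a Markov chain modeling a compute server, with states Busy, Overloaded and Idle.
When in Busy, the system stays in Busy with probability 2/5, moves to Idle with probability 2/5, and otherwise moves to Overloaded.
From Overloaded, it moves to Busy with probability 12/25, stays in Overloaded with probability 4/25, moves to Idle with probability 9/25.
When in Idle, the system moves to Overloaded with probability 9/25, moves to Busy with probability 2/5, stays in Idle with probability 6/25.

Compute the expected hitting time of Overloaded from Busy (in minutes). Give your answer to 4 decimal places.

Let t(s) be the expected number of minutes to first reach Overloaded from state s, with t(Overloaded) = 0. Conditioning on the first minute:
t(Busy) = 1 + 0.4·t(Busy) + 0.4·t(Idle)
t(Idle) = 1 + 0.4·t(Busy) + 0.24·t(Idle)
Solving: t(Busy) = 3.9189, t(Idle) = 3.3784.
Expected minutes from Busy to Overloaded: 3.9189.

3.9189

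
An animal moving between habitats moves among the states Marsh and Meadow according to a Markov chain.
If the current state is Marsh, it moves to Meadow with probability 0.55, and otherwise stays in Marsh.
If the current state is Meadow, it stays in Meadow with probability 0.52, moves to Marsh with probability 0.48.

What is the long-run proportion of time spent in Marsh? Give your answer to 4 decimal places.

0.4660

Let the stationary distribution be π with π = πP and π_1 + π_2 = 1.
π_1 = 0.45·π_1 + 0.48·π_2
Solving with the normalization constraint gives π = (0.4660, 0.5340).
So the stationary probability of Marsh is 0.4660.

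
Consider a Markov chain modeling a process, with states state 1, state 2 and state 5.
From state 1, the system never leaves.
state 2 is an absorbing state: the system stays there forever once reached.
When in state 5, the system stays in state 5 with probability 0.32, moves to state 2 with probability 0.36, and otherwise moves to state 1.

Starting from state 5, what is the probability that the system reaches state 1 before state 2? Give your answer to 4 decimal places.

0.4706

Let h(s) be the probability of absorption at state 1 starting from transient state s. Then h(state 1) = 1 and h(state 2) = 0. By first-step analysis:
h(state 5) = 0.32·1 + 0.36·0 + 0.32·h(state 5)
Solving: h(state 5) = 0.4706.
Starting from state 5, the probability is 0.4706.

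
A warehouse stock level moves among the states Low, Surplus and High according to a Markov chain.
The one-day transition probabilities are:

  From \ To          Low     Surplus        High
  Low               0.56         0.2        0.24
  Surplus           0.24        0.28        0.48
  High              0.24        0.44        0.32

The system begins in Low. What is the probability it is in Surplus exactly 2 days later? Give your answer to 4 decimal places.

0.2736

Sum over the intermediate state after 1 day:
P = P(Low→Low)·P(Low→Surplus) + P(Low→Surplus)·P(Surplus→Surplus) + P(Low→High)·P(High→Surplus)
  = 0.56×0.2 + 0.2×0.28 + 0.24×0.44
  = 0.1120 + 0.0560 + 0.1056 = 0.2736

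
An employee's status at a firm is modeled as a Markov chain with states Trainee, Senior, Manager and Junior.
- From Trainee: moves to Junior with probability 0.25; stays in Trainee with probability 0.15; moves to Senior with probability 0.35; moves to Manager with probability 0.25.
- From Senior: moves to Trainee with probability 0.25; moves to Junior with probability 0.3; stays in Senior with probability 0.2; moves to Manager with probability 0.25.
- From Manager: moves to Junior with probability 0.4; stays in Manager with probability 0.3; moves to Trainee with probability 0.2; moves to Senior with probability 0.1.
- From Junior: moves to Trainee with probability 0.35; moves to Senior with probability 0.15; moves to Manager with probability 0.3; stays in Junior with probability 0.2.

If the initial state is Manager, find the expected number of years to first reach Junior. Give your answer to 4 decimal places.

Let t(s) be the expected number of years to first reach Junior from state s, with t(Junior) = 0. Conditioning on the first year:
t(Trainee) = 1 + 0.15·t(Trainee) + 0.35·t(Senior) + 0.25·t(Manager)
t(Senior) = 1 + 0.25·t(Trainee) + 0.2·t(Senior) + 0.25·t(Manager)
t(Manager) = 1 + 0.2·t(Trainee) + 0.1·t(Senior) + 0.3·t(Manager)
Solving: t(Trainee) = 3.3131, t(Senior) = 3.1691, t(Manager) = 2.8279.
Expected years from Manager to Junior: 2.8279.

2.8279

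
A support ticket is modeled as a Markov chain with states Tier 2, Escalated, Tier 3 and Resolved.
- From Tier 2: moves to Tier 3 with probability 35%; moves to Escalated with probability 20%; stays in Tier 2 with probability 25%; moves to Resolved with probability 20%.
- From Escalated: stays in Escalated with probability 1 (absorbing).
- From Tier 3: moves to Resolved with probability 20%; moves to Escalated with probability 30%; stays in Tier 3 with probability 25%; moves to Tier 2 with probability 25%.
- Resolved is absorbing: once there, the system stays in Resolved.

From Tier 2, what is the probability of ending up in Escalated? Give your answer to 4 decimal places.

0.5368

Let h(s) be the probability of absorption at Escalated starting from transient state s. Then h(Escalated) = 1 and h(Resolved) = 0. By first-step analysis:
h(Tier 2) = 0.25·h(Tier 2) + 0.2·1 + 0.35·h(Tier 3) + 0.2·0
h(Tier 3) = 0.25·h(Tier 2) + 0.3·1 + 0.25·h(Tier 3) + 0.2·0
Solving: h(Tier 2) = 0.5368, h(Tier 3) = 0.5789.
Starting from Tier 2, the probability is 0.5368.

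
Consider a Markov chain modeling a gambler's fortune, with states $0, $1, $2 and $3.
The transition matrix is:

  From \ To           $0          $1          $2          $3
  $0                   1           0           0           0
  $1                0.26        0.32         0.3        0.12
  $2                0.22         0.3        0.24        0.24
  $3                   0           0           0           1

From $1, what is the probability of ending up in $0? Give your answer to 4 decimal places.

0.6176

Let h(s) be the probability of absorption at $0 starting from transient state s. Then h($0) = 1 and h($3) = 0. By first-step analysis:
h($1) = 0.26·1 + 0.32·h($1) + 0.3·h($2) + 0.12·0
h($2) = 0.22·1 + 0.3·h($1) + 0.24·h($2) + 0.24·0
Solving: h($1) = 0.6176, h($2) = 0.5333.
Starting from $1, the probability is 0.6176.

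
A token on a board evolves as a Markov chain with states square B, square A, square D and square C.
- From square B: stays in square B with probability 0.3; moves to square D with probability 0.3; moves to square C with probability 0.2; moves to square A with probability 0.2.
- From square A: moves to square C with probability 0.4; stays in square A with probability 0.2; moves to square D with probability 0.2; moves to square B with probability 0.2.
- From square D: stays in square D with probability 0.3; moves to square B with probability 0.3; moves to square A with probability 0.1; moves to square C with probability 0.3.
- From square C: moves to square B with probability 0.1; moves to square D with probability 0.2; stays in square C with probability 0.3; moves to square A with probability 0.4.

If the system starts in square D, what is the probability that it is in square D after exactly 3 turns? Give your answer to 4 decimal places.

Propagate the distribution vector 3 turns from square D.
After 0 turns: (0.0000, 0.0000, 1.0000, 0.0000)
After 1 turn: (0.3000, 0.1000, 0.3000, 0.3000)
After 2 turns: (0.2300, 0.2300, 0.2600, 0.2800)
After 3 turns: (0.2210, 0.2300, 0.2490, 0.3000)
P(in square D after 3 turns) = 0.2490

0.2490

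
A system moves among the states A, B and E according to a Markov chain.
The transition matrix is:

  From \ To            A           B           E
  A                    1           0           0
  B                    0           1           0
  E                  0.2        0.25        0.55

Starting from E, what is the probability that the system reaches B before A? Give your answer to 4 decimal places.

Let h(s) be the probability of absorption at B starting from transient state s. Then h(B) = 1 and h(A) = 0. By first-step analysis:
h(E) = 0.2·0 + 0.25·1 + 0.55·h(E)
Solving: h(E) = 0.5556.
Starting from E, the probability is 0.5556.

0.5556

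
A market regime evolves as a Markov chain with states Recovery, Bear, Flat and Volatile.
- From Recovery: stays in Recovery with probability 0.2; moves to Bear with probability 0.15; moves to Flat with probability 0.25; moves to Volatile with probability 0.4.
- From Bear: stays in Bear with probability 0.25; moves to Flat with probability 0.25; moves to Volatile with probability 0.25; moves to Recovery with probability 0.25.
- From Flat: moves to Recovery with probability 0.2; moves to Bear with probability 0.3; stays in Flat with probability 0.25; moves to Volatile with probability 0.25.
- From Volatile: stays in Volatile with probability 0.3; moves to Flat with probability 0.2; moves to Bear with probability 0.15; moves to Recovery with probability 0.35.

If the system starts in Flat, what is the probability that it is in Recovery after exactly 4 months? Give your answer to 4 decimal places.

0.2557

Propagate the distribution vector 4 months from Flat.
After 0 months: (0.0000, 0.0000, 1.0000, 0.0000)
After 1 month: (0.2000, 0.3000, 0.2500, 0.2500)
After 2 months: (0.2525, 0.2175, 0.2375, 0.2925)
After 3 months: (0.2548, 0.2074, 0.2354, 0.3025)
After 4 months: (0.2557, 0.2060, 0.2349, 0.3033)
P(in Recovery after 4 months) = 0.2557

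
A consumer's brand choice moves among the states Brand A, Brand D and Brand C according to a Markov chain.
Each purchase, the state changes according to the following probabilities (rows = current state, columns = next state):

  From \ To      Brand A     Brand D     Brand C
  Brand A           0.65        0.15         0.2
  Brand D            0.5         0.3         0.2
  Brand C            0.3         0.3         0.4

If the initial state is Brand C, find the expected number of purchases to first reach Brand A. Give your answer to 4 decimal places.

2.7778

Let t(s) be the expected number of purchases to first reach Brand A from state s, with t(Brand A) = 0. Conditioning on the first purchase:
t(Brand D) = 1 + 0.3·t(Brand D) + 0.2·t(Brand C)
t(Brand C) = 1 + 0.3·t(Brand D) + 0.4·t(Brand C)
Solving: t(Brand D) = 2.2222, t(Brand C) = 2.7778.
Expected purchases from Brand C to Brand A: 2.7778.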